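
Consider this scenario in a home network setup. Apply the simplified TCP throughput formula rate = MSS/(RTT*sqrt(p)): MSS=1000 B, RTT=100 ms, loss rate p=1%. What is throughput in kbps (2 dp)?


Given: MSS = 1000 bytes, RTT = 100 ms, loss = 1%
RTT in seconds = 100 / 1000 = 0.1
Loss rate = 1% = 0.01
sqrt(loss) = sqrt(0.01) = 0.1
Throughput (bytes/s) = 1000 / (0.1 * 0.1) = 100000.0000
Throughput (kbps) = 100000.0000 * 8 / 1000 = 800.000000 -> 800.00 kbps (2 dp)

800.00


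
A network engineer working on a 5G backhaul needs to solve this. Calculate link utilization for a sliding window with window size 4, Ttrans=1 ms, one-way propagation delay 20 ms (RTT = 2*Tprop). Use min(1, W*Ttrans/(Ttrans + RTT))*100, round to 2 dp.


Given: W = 4, Ttrans = 1 ms, RTT = 40 ms (= 2 * Tprop, Tprop = 20 ms)
Cycle time = Ttrans + RTT = 1 + 40 = 41 ms (first packet sent until its ACK returns)
W * Ttrans = 4 * 1 = 4 ms of sending per cycle
W * Ttrans / (Ttrans + RTT) = 4 / 41 = 0.097561
U = min(1, 0.097561) = 0.097561
U% = 9.76%

9.76


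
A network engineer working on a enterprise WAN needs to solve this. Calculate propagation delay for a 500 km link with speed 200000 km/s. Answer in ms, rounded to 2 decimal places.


Given: distance = 500 km, speed = 200000 km/s
Delay = distance / speed = 500 / 200000 seconds
Delay in ms = 500 * 1000 / 200000
Delay = 2.5000 ms
Rounded to 2 dp = 2.50 ms

2.50


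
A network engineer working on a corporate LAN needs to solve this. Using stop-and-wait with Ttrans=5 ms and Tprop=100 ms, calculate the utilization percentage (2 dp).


Given: Ttrans = 5 ms, Tprop = 100 ms
RTT = 2 * Tprop = 2 * 100 = 200 ms
U = Ttrans / (Ttrans + RTT)
U = 5 / (5 + 200)
U = 5 / 205 = 0.02439
U% = 2.44%

2.44


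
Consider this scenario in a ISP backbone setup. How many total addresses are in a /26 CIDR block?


Given: CIDR prefix /26
Host bits = 32 - 26 = 6
Total addresses = 2^6 = 64

64


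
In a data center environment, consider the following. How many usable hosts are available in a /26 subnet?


Given: subnet mask /26
Host bits = 32 - 26 = 6
Total addresses = 2^6 = 64
Usable hosts = 64 - 2 (network + broadcast) = 62

62


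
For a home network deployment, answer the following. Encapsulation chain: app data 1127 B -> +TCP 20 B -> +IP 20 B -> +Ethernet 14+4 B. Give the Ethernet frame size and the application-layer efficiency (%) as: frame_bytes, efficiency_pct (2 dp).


TCP segment = 1127 + 20 = 1147 B
IP packet = 1147 + 20 = 1167 B
Ethernet frame = 1167 + 14 + 4 = 1185 B
Efficiency = app / frame = 1127 / 1185 = 0.951055 = 95.1055% -> 95.11% (2 dp)

1185, 95.11


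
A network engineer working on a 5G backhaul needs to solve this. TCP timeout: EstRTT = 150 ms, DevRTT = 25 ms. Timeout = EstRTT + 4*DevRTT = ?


Given: EstRTT = 150 ms, DevRTT = 25 ms
Timeout = EstRTT + 4 * DevRTT
4 * DevRTT = 4 * 25 = 100
Timeout = 150 + 100 = 250 ms

250


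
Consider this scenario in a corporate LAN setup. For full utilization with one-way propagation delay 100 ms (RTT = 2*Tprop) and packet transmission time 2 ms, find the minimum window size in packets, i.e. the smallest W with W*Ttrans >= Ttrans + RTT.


Given: Ttrans = 2 ms, RTT = 200 ms (= 2 * Tprop, Tprop = 100 ms)
Time until first ACK returns = Ttrans + RTT = 2 + 200 = 202 ms
Need W * Ttrans >= Ttrans + RTT  ->  W >= (Ttrans + RTT) / Ttrans
(Ttrans + RTT) / Ttrans = 202 / 2 = 101
W_min = ceil(101) = 101

101


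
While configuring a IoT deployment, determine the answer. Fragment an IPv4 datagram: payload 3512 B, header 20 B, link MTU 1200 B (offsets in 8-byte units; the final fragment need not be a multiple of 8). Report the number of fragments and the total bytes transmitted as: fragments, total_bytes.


Max data per non-final fragment = floor((MTU - header)/8)*8 = floor((1200 - 20)/8)*8 = floor(1180/8)*8 = 1176 B
Final fragment needs no 8-byte alignment: it can carry up to MTU - header = 1180 B
Non-final fragments needed = ceil((payload - 1180) / 1176) = ceil(2332/1176) = ceil(1.9830) = 2
Number of fragments = 2 + 1 = 3
Fragment sizes (data): 2 * 1176 B + 1160 B (last, 1160 <= 1180 OK)
Total bytes sent = payload + n_frags * header = 3512 + 3*20 = 3512 + 60 = 3572 B

3, 3572


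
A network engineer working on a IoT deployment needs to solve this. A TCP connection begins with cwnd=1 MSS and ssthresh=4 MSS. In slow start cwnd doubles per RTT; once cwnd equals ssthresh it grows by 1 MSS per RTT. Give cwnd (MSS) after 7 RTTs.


RTT 0: cwnd = 1 MSS (initial)
RTT 1: cwnd = 2 MSS (slow start, doubled)
RTT 2: cwnd = 4 MSS (slow start, doubled)
RTT 3: cwnd = 5 MSS (congestion avoidance, +1)
RTT 4: cwnd = 6 MSS (congestion avoidance, +1)
RTT 5: cwnd = 7 MSS (congestion avoidance, +1)
RTT 6: cwnd = 8 MSS (congestion avoidance, +1)
RTT 7: cwnd = 9 MSS (congestion avoidance, +1)

9


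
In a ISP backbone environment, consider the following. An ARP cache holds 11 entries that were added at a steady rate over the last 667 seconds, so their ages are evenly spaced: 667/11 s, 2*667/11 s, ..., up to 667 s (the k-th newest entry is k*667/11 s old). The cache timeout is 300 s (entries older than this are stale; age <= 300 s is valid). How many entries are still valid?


Ages are k * 667/11 s for k = 1..11 (spacing = 60.6364 s).
Entry k is valid iff k * 667/11 <= 300 iff k <= 11 * 300 / 667 = 4.9475
n_valid = floor(4.9475) = 4
(n_stale = 11 - 4 = 7)

4


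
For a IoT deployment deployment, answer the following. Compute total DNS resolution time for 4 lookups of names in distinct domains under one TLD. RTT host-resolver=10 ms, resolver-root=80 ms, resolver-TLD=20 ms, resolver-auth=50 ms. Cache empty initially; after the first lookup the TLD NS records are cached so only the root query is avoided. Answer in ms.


Lookup 1 (cold cache): local + root + TLD + auth = 10 + 80 + 20 + 50 = 160 ms
Lookups 2..4 (TLD NS cached -> skip root; new domain -> still ask TLD and auth): local + TLD + auth = 10 + 20 + 50 = 80 ms each
Remaining 3 lookups: 3 * 80 = 240 ms
Total = 160 + 240 = 400 ms

400


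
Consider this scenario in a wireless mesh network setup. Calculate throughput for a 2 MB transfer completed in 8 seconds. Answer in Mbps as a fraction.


Given: file = 2 MB, time = 8 s
File in Mb = 2 * 8 = 16 Mb
Throughput = 16 / 8 Mbps
Throughput = 2 Mbps

2


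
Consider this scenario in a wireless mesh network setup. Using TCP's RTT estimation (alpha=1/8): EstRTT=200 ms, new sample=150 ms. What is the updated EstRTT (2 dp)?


Given: EstRTT = 200 ms, SampleRTT = 150 ms, alpha = 1/8
New EstRTT = (1 - alpha) * EstRTT + alpha * SampleRTT
(7/8) * 200 = 175
(1/8) * 150 = 18.75
New EstRTT = 175 + 18.75 = 193.75 ms -> 193.75 ms (2 dp)

193.75


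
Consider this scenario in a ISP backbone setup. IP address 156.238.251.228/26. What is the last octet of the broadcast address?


Given: IP = 156.238.251.228, prefix = /26
Host bits = 32 - 26 = 6
Network last octet = 228 AND mask = 192
Host part size = 2^6 - 1 = 63
Broadcast last octet = 192 OR 63 = 255

255


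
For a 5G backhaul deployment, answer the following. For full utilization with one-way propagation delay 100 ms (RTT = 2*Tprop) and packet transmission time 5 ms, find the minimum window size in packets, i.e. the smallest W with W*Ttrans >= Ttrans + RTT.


Given: Ttrans = 5 ms, RTT = 200 ms (= 2 * Tprop, Tprop = 100 ms)
Time until first ACK returns = Ttrans + RTT = 5 + 200 = 205 ms
Need W * Ttrans >= Ttrans + RTT  ->  W >= (Ttrans + RTT) / Ttrans
(Ttrans + RTT) / Ttrans = 205 / 5 = 41
W_min = ceil(41) = 41

41


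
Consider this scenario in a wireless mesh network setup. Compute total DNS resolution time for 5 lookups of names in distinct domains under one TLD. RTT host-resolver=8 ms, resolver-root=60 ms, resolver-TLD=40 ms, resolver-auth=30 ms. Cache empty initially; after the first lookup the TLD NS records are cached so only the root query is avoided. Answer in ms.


Lookup 1 (cold cache): local + root + TLD + auth = 8 + 60 + 40 + 30 = 138 ms
Lookups 2..5 (TLD NS cached -> skip root; new domain -> still ask TLD and auth): local + TLD + auth = 8 + 40 + 30 = 78 ms each
Remaining 4 lookups: 4 * 78 = 312 ms
Total = 138 + 312 = 450 ms

450


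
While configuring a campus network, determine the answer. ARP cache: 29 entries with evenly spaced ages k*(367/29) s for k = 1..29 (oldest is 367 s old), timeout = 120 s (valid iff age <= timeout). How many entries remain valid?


Ages are k * 367/29 s for k = 1..29 (spacing = 12.6552 s).
Entry k is valid iff k * 367/29 <= 120 iff k <= 29 * 120 / 367 = 9.4823
n_valid = floor(9.4823) = 9
(n_stale = 29 - 9 = 20)

9


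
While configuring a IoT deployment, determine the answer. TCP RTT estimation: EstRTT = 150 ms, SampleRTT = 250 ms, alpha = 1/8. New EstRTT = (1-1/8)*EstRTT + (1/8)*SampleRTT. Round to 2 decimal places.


Given: EstRTT = 150 ms, SampleRTT = 250 ms, alpha = 1/8
New EstRTT = (1 - alpha) * EstRTT + alpha * SampleRTT
(7/8) * 150 = 131.25
(1/8) * 250 = 31.25
New EstRTT = 131.25 + 31.25 = 162.5 ms -> 162.50 ms (2 dp)

162.50


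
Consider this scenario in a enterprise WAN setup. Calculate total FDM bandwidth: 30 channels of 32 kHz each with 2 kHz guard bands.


Given: 30 channels, 32 kHz each, guard = 2 kHz
Channel bandwidth = 30 * 32 = 960 kHz
Guard bands = 29 gaps * 2 kHz = 58 kHz
Total = 960 + 58 = 1018 kHz

1018


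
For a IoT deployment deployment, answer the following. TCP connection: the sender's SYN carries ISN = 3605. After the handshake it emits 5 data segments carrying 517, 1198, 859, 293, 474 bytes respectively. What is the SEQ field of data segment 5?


The SYN occupies sequence number ISN = 3605, so the first data byte is ISN + 1 = 3606.
SEQ of data segment i = (ISN + 1) + sum of payload sizes of segments 1..i-1.
Segment 1: SEQ = 3606, payload = 517 bytes
Segment 2: SEQ = 4123, payload = 1198 bytes
Segment 3: SEQ = 5321, payload = 859 bytes
Segment 4: SEQ = 6180, payload = 293 bytes
Segment 5: SEQ = 6473, payload = 474 bytes
SEQ of segment 5 = 3606 + 517 + 1198 + 859 + 293 = 6473

6473


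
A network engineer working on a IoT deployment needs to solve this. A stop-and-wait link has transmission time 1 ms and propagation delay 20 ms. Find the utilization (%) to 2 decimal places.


Given: Ttrans = 1 ms, Tprop = 20 ms
RTT = 2 * Tprop = 2 * 20 = 40 ms
U = Ttrans / (Ttrans + RTT)
U = 1 / (1 + 40)
U = 1 / 41 = 0.02439
U% = 2.44%

2.44


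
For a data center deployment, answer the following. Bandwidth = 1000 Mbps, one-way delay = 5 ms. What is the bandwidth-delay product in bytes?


Given: bandwidth = 1000 Mbps, delay = 5 ms
BDP in bits = 1000 * 10^6 * 5 / 1000
BDP in bits = 5000000
BDP in bytes = 5000000 / 8 = 625000

625000


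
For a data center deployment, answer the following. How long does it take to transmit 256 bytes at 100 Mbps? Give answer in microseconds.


Given: packet = 256 bytes, bandwidth = 100 Mbps
Packet in bits = 256 * 8 = 2048 bits
Bandwidth = 100 * 10^6 = 100000000 bps
Time = 2048 / 100000000 seconds
Time in us = 2048 * 10^6 / 100000000 = 20.48

20.48


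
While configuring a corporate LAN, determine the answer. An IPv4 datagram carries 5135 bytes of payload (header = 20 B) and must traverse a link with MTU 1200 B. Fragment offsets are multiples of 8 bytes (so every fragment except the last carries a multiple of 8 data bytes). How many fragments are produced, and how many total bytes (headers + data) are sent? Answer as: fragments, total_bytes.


Max data per non-final fragment = floor((MTU - header)/8)*8 = floor((1200 - 20)/8)*8 = floor(1180/8)*8 = 1176 B
Final fragment needs no 8-byte alignment: it can carry up to MTU - header = 1180 B
Non-final fragments needed = ceil((payload - 1180) / 1176) = ceil(3955/1176) = ceil(3.3631) = 4
Number of fragments = 4 + 1 = 5
Fragment sizes (data): 4 * 1176 B + 431 B (last, 431 <= 1180 OK)
Total bytes sent = payload + n_frags * header = 5135 + 5*20 = 5135 + 100 = 5235 B

5, 5235


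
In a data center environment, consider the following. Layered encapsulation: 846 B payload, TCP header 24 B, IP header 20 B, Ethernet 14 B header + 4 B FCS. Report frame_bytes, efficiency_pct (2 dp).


TCP segment = 846 + 24 = 870 B
IP packet = 870 + 20 = 890 B
Ethernet frame = 890 + 14 + 4 = 908 B
Efficiency = app / frame = 846 / 908 = 0.931718 = 93.1718% -> 93.17% (2 dp)

908, 93.17


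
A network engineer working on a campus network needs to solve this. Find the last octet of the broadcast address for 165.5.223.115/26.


Given: IP = 165.5.223.115, prefix = /26
Host bits = 32 - 26 = 6
Network last octet = 115 AND mask = 64
Host part size = 2^6 - 1 = 63
Broadcast last octet = 64 OR 63 = 127

127


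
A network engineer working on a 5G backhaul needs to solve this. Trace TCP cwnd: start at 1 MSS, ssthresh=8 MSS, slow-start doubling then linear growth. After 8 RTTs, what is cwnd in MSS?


RTT 0: cwnd = 1 MSS (initial)
RTT 1: cwnd = 2 MSS (slow start, doubled)
RTT 2: cwnd = 4 MSS (slow start, doubled)
RTT 3: cwnd = 8 MSS (slow start, doubled)
RTT 4: cwnd = 9 MSS (congestion avoidance, +1)
RTT 5: cwnd = 10 MSS (congestion avoidance, +1)
RTT 6: cwnd = 11 MSS (congestion avoidance, +1)
RTT 7: cwnd = 12 MSS (congestion avoidance, +1)
RTT 8: cwnd = 13 MSS (congestion avoidance, +1)

13


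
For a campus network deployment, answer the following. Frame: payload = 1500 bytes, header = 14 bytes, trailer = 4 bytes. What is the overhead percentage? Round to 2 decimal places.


Given: payload = 1500 B, header = 14 B, trailer = 4 B
Overhead bytes = header + trailer = 14 + 4 = 18
Total frame = payload + overhead = 1500 + 18 = 1518
Overhead % = 18 / 1518 * 100 = 1.1858% -> 1.19% (2 dp)

1.19


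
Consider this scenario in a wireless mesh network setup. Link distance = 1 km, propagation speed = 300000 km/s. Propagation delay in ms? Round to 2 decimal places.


Given: distance = 1 km, speed = 300000 km/s
Delay = distance / speed = 1 / 300000 seconds
Delay in ms = 1 * 1000 / 300000
Delay = 0.0033 ms
Rounded to 2 dp = 0.00 ms

0.00


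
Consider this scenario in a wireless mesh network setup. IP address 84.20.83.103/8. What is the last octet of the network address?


Given: IP = 84.20.83.103, prefix = /8
Subnet mask = 255.0.0.0
Last octet of IP: 103
Last octet of mask: 0
Network last octet = 103 AND 0 = 0

0


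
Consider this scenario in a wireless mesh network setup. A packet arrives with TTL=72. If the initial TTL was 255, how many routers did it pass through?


Given: initial TTL = 255, received TTL = 72
Hops = initial TTL - received TTL
Hops = 255 - 72 = 183

183


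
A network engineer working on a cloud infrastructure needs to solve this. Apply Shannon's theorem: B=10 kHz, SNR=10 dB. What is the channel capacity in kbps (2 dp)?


Given: B = 10 kHz, SNR = 10 dB
SNR linear = 10^(10/10) = 10
1 + SNR = 11
log2(11) = 3.4594316186
C = 10 * 1000 * 3.4594316186 = 34594.3162 bps
C = 34.594316 kbps -> 34.59 kbps (2 dp)

34.59


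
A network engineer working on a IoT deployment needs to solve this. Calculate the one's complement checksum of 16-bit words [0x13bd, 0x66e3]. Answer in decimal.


Given words: [0x13bd, 0x66e3]
Step 1: Sum all words
Raw sum = 5053 + 26339 = 31392
One's complement = ~31392 & 0xFFFF = 34143

34143


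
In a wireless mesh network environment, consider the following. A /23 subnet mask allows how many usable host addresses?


Given: subnet mask /23
Host bits = 32 - 23 = 9
Total addresses = 2^9 = 512
Usable hosts = 512 - 2 (network + broadcast) = 510

510


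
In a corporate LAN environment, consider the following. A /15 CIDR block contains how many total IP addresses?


Given: CIDR prefix /15
Host bits = 32 - 15 = 17
Total addresses = 2^17 = 131072

131072


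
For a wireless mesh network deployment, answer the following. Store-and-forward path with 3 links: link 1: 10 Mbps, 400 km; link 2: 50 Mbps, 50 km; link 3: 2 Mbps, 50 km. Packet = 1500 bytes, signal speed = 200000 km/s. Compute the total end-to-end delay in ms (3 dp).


Packet = 1500 bytes = 12000 bits. Store-and-forward: sum (t_trans + t_prop) per link.
Link 1: t_trans = 12000/(10*10^6) s = 1.2000 ms; t_prop = 400/200000 s = 2.0000 ms; subtotal = 3.2000 ms
Link 2: t_trans = 12000/(50*10^6) s = 0.2400 ms; t_prop = 50/200000 s = 0.2500 ms; subtotal = 0.4900 ms
Link 3: t_trans = 12000/(2*10^6) s = 6.0000 ms; t_prop = 50/200000 s = 0.2500 ms; subtotal = 6.2500 ms
End-to-end = 3.2000 + 0.4900 + 6.2500 = 9.9400 ms -> 9.940 ms (3 dp)

9.940


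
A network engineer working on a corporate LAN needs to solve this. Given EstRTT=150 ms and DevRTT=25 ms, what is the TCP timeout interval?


Given: EstRTT = 150 ms, DevRTT = 25 ms
Timeout = EstRTT + 4 * DevRTT
4 * DevRTT = 4 * 25 = 100
Timeout = 150 + 100 = 250 ms

250


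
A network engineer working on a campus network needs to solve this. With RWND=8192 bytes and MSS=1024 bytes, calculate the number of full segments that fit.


Given: RWND = 8192 bytes, MSS = 1024 bytes
Full segments = floor(RWND / MSS)
Full segments = floor(8192 / 1024)
Full segments = floor(8.0) = 8

8


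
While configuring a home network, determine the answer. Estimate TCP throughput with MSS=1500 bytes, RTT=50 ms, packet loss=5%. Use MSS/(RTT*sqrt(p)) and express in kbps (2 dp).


Given: MSS = 1500 bytes, RTT = 50 ms, loss = 5%
RTT in seconds = 50 / 1000 = 0.05
Loss rate = 5% = 0.05
sqrt(loss) = sqrt(0.05) = 0.223606797750
Throughput (bytes/s) = 1500 / (0.05 * 0.223606797750) = 134164.0786
Throughput (kbps) = 134164.0786 * 8 / 1000 = 1073.312629 -> 1073.31 kbps (2 dp)

1073.31


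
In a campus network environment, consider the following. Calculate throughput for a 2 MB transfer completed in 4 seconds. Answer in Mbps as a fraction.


Given: file = 2 MB, time = 4 s
File in Mb = 2 * 8 = 16 Mb
Throughput = 16 / 4 Mbps
Throughput = 4 Mbps

4


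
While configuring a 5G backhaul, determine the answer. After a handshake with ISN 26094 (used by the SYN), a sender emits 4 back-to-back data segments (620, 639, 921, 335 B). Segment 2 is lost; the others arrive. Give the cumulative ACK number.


SYN uses sequence number 26094; first data byte = ISN + 1 = 26095.
Segment 1: SEQ = 26095, len = 620 B, covers [26095, 26714]
Segment 2: SEQ = 26715, len = 639 B, covers [26715, 27353] [LOST]
Segment 3: SEQ = 27354, len = 921 B, covers [27354, 28274]
Segment 4: SEQ = 28275, len = 335 B, covers [28275, 28609]
In-order data received: bytes [26095, 26714] (segments 1..1).
Segment 2 missing -> gap begins at byte 26715; later segments buffered out of order.
Cumulative ACK = next expected in-order byte = 26095 + 620 = 26715

26715


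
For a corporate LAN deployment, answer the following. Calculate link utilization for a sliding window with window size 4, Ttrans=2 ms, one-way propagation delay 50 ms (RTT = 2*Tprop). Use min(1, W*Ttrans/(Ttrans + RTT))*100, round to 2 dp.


Given: W = 4, Ttrans = 2 ms, RTT = 100 ms (= 2 * Tprop, Tprop = 50 ms)
Cycle time = Ttrans + RTT = 2 + 100 = 102 ms (first packet sent until its ACK returns)
W * Ttrans = 4 * 2 = 8 ms of sending per cycle
W * Ttrans / (Ttrans + RTT) = 8 / 102 = 0.078431
U = min(1, 0.078431) = 0.078431
U% = 7.84%

7.84


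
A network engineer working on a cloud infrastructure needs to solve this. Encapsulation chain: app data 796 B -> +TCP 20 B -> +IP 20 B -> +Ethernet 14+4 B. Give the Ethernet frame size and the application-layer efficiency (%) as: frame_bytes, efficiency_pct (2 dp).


TCP segment = 796 + 20 = 816 B
IP packet = 816 + 20 = 836 B
Ethernet frame = 836 + 14 + 4 = 854 B
Efficiency = app / frame = 796 / 854 = 0.932084 = 93.2084% -> 93.21% (2 dp)

854, 93.21


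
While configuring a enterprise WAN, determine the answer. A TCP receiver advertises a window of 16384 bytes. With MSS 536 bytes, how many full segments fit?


Given: RWND = 16384 bytes, MSS = 536 bytes
Full segments = floor(RWND / MSS)
Full segments = floor(16384 / 536)
Full segments = floor(30.5672) = 30

30


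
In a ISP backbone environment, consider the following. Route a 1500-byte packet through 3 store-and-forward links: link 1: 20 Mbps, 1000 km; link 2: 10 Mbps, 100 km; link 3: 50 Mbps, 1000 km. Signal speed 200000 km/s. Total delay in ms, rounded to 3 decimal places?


Packet = 1500 bytes = 12000 bits. Store-and-forward: sum (t_trans + t_prop) per link.
Link 1: t_trans = 12000/(20*10^6) s = 0.6000 ms; t_prop = 1000/200000 s = 5.0000 ms; subtotal = 5.6000 ms
Link 2: t_trans = 12000/(10*10^6) s = 1.2000 ms; t_prop = 100/200000 s = 0.5000 ms; subtotal = 1.7000 ms
Link 3: t_trans = 12000/(50*10^6) s = 0.2400 ms; t_prop = 1000/200000 s = 5.0000 ms; subtotal = 5.2400 ms
End-to-end = 5.6000 + 1.7000 + 5.2400 = 12.5400 ms -> 12.540 ms (3 dp)

12.540


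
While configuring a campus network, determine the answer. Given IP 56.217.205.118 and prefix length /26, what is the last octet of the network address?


Given: IP = 56.217.205.118, prefix = /26
Subnet mask = 255.255.255.192
Last octet of IP: 118
Last octet of mask: 192
Network last octet = 118 AND 192 = 64

64


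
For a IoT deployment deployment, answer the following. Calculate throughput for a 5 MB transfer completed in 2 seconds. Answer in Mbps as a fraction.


Given: file = 5 MB, time = 2 s
File in Mb = 5 * 8 = 40 Mb
Throughput = 40 / 2 Mbps
Throughput = 20 Mbps

20


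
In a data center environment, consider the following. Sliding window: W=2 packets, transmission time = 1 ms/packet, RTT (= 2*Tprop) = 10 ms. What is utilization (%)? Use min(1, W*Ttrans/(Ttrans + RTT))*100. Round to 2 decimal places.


Given: W = 2, Ttrans = 1 ms, RTT = 10 ms (= 2 * Tprop, Tprop = 5 ms)
Cycle time = Ttrans + RTT = 1 + 10 = 11 ms (first packet sent until its ACK returns)
W * Ttrans = 2 * 1 = 2 ms of sending per cycle
W * Ttrans / (Ttrans + RTT) = 2 / 11 = 0.181818
U = min(1, 0.181818) = 0.181818
U% = 18.18%

18.18


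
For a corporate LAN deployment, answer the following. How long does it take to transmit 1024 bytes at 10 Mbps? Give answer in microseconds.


Given: packet = 1024 bytes, bandwidth = 10 Mbps
Packet in bits = 1024 * 8 = 8192 bits
Bandwidth = 10 * 10^6 = 10000000 bps
Time = 8192 / 10000000 seconds
Time in us = 8192 * 10^6 / 10000000 = 819.2

819.2


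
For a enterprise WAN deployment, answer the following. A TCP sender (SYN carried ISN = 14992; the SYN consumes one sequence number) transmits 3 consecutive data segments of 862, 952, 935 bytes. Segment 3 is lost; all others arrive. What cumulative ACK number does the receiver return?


SYN uses sequence number 14992; first data byte = ISN + 1 = 14993.
Segment 1: SEQ = 14993, len = 862 B, covers [14993, 15854]
Segment 2: SEQ = 15855, len = 952 B, covers [15855, 16806]
Segment 3: SEQ = 16807, len = 935 B, covers [16807, 17741] [LOST]
In-order data received: bytes [14993, 16806] (segments 1..2).
Segment 3 missing -> gap begins at byte 16807.
Cumulative ACK = next expected in-order byte = 14993 + 862 + 952 = 16807

16807


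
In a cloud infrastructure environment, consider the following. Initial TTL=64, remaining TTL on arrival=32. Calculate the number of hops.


Given: initial TTL = 64, received TTL = 32
Hops = initial TTL - received TTL
Hops = 64 - 32 = 32

32


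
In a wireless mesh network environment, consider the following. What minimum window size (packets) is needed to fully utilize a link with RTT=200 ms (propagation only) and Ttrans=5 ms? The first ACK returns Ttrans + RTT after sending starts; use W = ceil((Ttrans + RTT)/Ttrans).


Given: Ttrans = 5 ms, RTT = 200 ms (= 2 * Tprop, Tprop = 100 ms)
Time until first ACK returns = Ttrans + RTT = 5 + 200 = 205 ms
Need W * Ttrans >= Ttrans + RTT  ->  W >= (Ttrans + RTT) / Ttrans
(Ttrans + RTT) / Ttrans = 205 / 5 = 41
W_min = ceil(41) = 41

41


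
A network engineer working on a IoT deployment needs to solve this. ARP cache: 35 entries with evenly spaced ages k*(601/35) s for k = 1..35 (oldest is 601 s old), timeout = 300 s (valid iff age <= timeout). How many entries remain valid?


Ages are k * 601/35 s for k = 1..35 (spacing = 17.1714 s).
Entry k is valid iff k * 601/35 <= 300 iff k <= 35 * 300 / 601 = 17.4709
n_valid = floor(17.4709) = 17
(n_stale = 35 - 17 = 18)

17


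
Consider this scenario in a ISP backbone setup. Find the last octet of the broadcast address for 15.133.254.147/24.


Given: IP = 15.133.254.147, prefix = /24
Host bits = 32 - 24 = 8
Network last octet = 147 AND mask = 0
Host part size = 2^8 - 1 = 255
Broadcast last octet = 0 OR 255 = 255

255


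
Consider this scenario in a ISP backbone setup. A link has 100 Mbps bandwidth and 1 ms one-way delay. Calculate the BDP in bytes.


Given: bandwidth = 100 Mbps, delay = 1 ms
BDP in bits = 100 * 10^6 * 1 / 1000
BDP in bits = 100000
BDP in bytes = 100000 / 8 = 12500

12500


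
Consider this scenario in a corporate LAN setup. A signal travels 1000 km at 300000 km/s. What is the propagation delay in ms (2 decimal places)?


Given: distance = 1000 km, speed = 300000 km/s
Delay = distance / speed = 1000 / 300000 seconds
Delay in ms = 1000 * 1000 / 300000
Delay = 3.3333 ms
Rounded to 2 dp = 3.33 ms

3.33


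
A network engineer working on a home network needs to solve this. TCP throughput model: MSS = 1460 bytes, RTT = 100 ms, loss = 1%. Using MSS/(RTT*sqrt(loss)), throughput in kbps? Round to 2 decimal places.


Given: MSS = 1460 bytes, RTT = 100 ms, loss = 1%
RTT in seconds = 100 / 1000 = 0.1
Loss rate = 1% = 0.01
sqrt(loss) = sqrt(0.01) = 0.1
Throughput (bytes/s) = 1460 / (0.1 * 0.1) = 146000.0000
Throughput (kbps) = 146000.0000 * 8 / 1000 = 1168.000000 -> 1168.00 kbps (2 dp)

1168.00


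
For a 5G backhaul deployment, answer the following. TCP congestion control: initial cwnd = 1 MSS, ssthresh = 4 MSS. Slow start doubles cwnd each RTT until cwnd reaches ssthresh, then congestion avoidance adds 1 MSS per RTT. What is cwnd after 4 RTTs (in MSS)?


RTT 0: cwnd = 1 MSS (initial)
RTT 1: cwnd = 2 MSS (slow start, doubled)
RTT 2: cwnd = 4 MSS (slow start, doubled)
RTT 3: cwnd = 5 MSS (congestion avoidance, +1)
RTT 4: cwnd = 6 MSS (congestion avoidance, +1)

6


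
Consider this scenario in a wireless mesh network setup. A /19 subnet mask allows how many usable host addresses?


Given: subnet mask /19
Host bits = 32 - 19 = 13
Total addresses = 2^13 = 8192
Usable hosts = 8192 - 2 (network + broadcast) = 8190

8190


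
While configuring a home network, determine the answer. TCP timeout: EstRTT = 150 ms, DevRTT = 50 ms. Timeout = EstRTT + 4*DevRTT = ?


Given: EstRTT = 150 ms, DevRTT = 50 ms
Timeout = EstRTT + 4 * DevRTT
4 * DevRTT = 4 * 50 = 200
Timeout = 150 + 200 = 350 ms

350


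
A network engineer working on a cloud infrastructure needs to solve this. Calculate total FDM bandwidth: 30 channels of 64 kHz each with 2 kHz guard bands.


Given: 30 channels, 64 kHz each, guard = 2 kHz
Channel bandwidth = 30 * 64 = 1920 kHz
Guard bands = 29 gaps * 2 kHz = 58 kHz
Total = 1920 + 58 = 1978 kHz

1978


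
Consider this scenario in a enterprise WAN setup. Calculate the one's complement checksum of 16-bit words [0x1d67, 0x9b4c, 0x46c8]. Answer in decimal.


Given words: [0x1d67, 0x9b4c, 0x46c8]
Step 1: Sum all words
Raw sum = 7527 + 39756 + 18120 = 65403
One's complement = ~65403 & 0xFFFF = 132

132


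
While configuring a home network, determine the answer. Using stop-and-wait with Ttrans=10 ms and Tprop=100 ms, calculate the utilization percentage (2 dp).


Given: Ttrans = 10 ms, Tprop = 100 ms
RTT = 2 * Tprop = 2 * 100 = 200 ms
U = Ttrans / (Ttrans + RTT)
U = 10 / (10 + 200)
U = 10 / 210 = 0.047619
U% = 4.76%

4.76


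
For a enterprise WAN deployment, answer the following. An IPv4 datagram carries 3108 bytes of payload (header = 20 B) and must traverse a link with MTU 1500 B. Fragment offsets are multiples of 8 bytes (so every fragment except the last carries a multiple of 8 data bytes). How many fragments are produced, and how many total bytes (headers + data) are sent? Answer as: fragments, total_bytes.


Max data per non-final fragment = floor((MTU - header)/8)*8 = floor((1500 - 20)/8)*8 = floor(1480/8)*8 = 1480 B
Final fragment needs no 8-byte alignment: it can carry up to MTU - header = 1480 B
Non-final fragments needed = ceil((payload - 1480) / 1480) = ceil(1628/1480) = ceil(1.1000) = 2
Number of fragments = 2 + 1 = 3
Fragment sizes (data): 2 * 1480 B + 148 B (last, 148 <= 1480 OK)
Total bytes sent = payload + n_frags * header = 3108 + 3*20 = 3108 + 60 = 3168 B

3, 3168


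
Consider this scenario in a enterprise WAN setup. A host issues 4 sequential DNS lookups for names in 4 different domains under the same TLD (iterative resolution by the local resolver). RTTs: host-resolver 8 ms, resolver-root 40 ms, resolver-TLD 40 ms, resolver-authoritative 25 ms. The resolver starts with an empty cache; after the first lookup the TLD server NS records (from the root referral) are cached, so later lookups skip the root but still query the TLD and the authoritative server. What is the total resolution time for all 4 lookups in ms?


Lookup 1 (cold cache): local + root + TLD + auth = 8 + 40 + 40 + 25 = 113 ms
Lookups 2..4 (TLD NS cached -> skip root; new domain -> still ask TLD and auth): local + TLD + auth = 8 + 40 + 25 = 73 ms each
Remaining 3 lookups: 3 * 73 = 219 ms
Total = 113 + 219 = 332 ms

332


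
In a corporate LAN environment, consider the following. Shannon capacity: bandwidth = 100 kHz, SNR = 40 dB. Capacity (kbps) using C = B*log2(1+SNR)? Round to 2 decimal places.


Given: B = 100 kHz, SNR = 40 dB
SNR linear = 10^(40/10) = 10000
1 + SNR = 10001
log2(10001) = 13.2878566418
C = 100 * 1000 * 13.2878566418 = 1328785.6642 bps
C = 1328.785664 kbps -> 1328.79 kbps (2 dp)

1328.79


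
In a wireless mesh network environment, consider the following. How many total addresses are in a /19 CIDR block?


Given: CIDR prefix /19
Host bits = 32 - 19 = 13
Total addresses = 2^13 = 8192

8192


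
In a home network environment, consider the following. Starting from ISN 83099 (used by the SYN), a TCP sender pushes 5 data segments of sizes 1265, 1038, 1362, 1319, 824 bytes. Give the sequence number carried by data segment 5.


The SYN occupies sequence number ISN = 83099, so the first data byte is ISN + 1 = 83100.
SEQ of data segment i = (ISN + 1) + sum of payload sizes of segments 1..i-1.
Segment 1: SEQ = 83100, payload = 1265 bytes
Segment 2: SEQ = 84365, payload = 1038 bytes
Segment 3: SEQ = 85403, payload = 1362 bytes
Segment 4: SEQ = 86765, payload = 1319 bytes
Segment 5: SEQ = 88084, payload = 824 bytes
SEQ of segment 5 = 83100 + 1265 + 1038 + 1362 + 1319 = 88084

88084


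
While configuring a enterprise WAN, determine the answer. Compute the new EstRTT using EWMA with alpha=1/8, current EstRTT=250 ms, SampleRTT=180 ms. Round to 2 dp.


Given: EstRTT = 250 ms, SampleRTT = 180 ms, alpha = 1/8
New EstRTT = (1 - alpha) * EstRTT + alpha * SampleRTT
(7/8) * 250 = 218.75
(1/8) * 180 = 22.5
New EstRTT = 218.75 + 22.5 = 241.25 ms -> 241.25 ms (2 dp)

241.25


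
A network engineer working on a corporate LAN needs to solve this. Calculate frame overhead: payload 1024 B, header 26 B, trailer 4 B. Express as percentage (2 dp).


Given: payload = 1024 B, header = 26 B, trailer = 4 B
Overhead bytes = header + trailer = 26 + 4 = 30
Total frame = payload + overhead = 1024 + 30 = 1054
Overhead % = 30 / 1054 * 100 = 2.8463% -> 2.85% (2 dp)

2.85


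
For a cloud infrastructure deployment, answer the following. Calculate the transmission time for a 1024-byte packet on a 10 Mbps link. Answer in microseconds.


Given: packet = 1024 bytes, bandwidth = 10 Mbps
Packet in bits = 1024 * 8 = 8192 bits
Bandwidth = 10 * 10^6 = 10000000 bps
Time = 8192 / 10000000 seconds
Time in us = 8192 * 10^6 / 10000000 = 819.2

819.2


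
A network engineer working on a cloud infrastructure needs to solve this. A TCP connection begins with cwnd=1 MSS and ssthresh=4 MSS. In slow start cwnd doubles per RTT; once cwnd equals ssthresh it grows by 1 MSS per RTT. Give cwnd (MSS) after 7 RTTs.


RTT 0: cwnd = 1 MSS (initial)
RTT 1: cwnd = 2 MSS (slow start, doubled)
RTT 2: cwnd = 4 MSS (slow start, doubled)
RTT 3: cwnd = 5 MSS (congestion avoidance, +1)
RTT 4: cwnd = 6 MSS (congestion avoidance, +1)
RTT 5: cwnd = 7 MSS (congestion avoidance, +1)
RTT 6: cwnd = 8 MSS (congestion avoidance, +1)
RTT 7: cwnd = 9 MSS (congestion avoidance, +1)

9


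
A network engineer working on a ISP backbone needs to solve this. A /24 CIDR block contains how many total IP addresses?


Given: CIDR prefix /24
Host bits = 32 - 24 = 8
Total addresses = 2^8 = 256

256


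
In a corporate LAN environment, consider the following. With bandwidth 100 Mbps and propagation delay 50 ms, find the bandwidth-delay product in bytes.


Given: bandwidth = 100 Mbps, delay = 50 ms
BDP in bits = 100 * 10^6 * 50 / 1000
BDP in bits = 5000000
BDP in bytes = 5000000 / 8 = 625000

625000


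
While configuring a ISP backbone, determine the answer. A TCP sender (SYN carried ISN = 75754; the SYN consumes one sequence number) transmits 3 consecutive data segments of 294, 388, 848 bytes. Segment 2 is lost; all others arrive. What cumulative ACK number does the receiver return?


SYN uses sequence number 75754; first data byte = ISN + 1 = 75755.
Segment 1: SEQ = 75755, len = 294 B, covers [75755, 76048]
Segment 2: SEQ = 76049, len = 388 B, covers [76049, 76436] [LOST]
Segment 3: SEQ = 76437, len = 848 B, covers [76437, 77284]
In-order data received: bytes [75755, 76048] (segments 1..1).
Segment 2 missing -> gap begins at byte 76049; later segments buffered out of order.
Cumulative ACK = next expected in-order byte = 75755 + 294 = 76049

76049


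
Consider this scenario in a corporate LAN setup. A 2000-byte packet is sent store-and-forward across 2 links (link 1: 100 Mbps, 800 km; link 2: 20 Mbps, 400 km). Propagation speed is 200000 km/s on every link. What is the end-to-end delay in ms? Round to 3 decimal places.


Packet = 2000 bytes = 16000 bits. Store-and-forward: sum (t_trans + t_prop) per link.
Link 1: t_trans = 16000/(100*10^6) s = 0.1600 ms; t_prop = 800/200000 s = 4.0000 ms; subtotal = 4.1600 ms
Link 2: t_trans = 16000/(20*10^6) s = 0.8000 ms; t_prop = 400/200000 s = 2.0000 ms; subtotal = 2.8000 ms
End-to-end = 4.1600 + 2.8000 = 6.9600 ms -> 6.960 ms (3 dp)

6.960


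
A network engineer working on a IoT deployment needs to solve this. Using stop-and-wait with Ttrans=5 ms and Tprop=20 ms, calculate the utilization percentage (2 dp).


Given: Ttrans = 5 ms, Tprop = 20 ms
RTT = 2 * Tprop = 2 * 20 = 40 ms
U = Ttrans / (Ttrans + RTT)
U = 5 / (5 + 40)
U = 5 / 45 = 0.111111
U% = 11.11%

11.11


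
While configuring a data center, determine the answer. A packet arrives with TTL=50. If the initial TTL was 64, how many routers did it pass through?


Given: initial TTL = 64, received TTL = 50
Hops = initial TTL - received TTL
Hops = 64 - 50 = 14

14


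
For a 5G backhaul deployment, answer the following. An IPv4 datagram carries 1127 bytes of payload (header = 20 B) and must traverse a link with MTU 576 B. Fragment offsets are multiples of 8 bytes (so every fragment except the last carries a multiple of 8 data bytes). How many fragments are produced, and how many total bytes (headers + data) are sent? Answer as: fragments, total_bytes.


Max data per non-final fragment = floor((MTU - header)/8)*8 = floor((576 - 20)/8)*8 = floor(556/8)*8 = 552 B
Final fragment needs no 8-byte alignment: it can carry up to MTU - header = 556 B
Non-final fragments needed = ceil((payload - 556) / 552) = ceil(571/552) = ceil(1.0344) = 2
Number of fragments = 2 + 1 = 3
Fragment sizes (data): 2 * 552 B + 23 B (last, 23 <= 556 OK)
Total bytes sent = payload + n_frags * header = 1127 + 3*20 = 1127 + 60 = 1187 B

3, 1187


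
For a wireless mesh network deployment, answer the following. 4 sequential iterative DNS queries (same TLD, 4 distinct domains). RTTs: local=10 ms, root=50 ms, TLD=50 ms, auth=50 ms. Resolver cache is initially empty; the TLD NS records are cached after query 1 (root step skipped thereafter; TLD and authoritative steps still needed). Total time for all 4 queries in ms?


Lookup 1 (cold cache): local + root + TLD + auth = 10 + 50 + 50 + 50 = 160 ms
Lookups 2..4 (TLD NS cached -> skip root; new domain -> still ask TLD and auth): local + TLD + auth = 10 + 50 + 50 = 110 ms each
Remaining 3 lookups: 3 * 110 = 330 ms
Total = 160 + 330 = 490 ms

490


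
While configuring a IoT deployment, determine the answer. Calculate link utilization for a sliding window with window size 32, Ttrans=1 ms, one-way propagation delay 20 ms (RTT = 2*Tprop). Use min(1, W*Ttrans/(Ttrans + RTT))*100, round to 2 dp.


Given: W = 32, Ttrans = 1 ms, RTT = 40 ms (= 2 * Tprop, Tprop = 20 ms)
Cycle time = Ttrans + RTT = 1 + 40 = 41 ms (first packet sent until its ACK returns)
W * Ttrans = 32 * 1 = 32 ms of sending per cycle
W * Ttrans / (Ttrans + RTT) = 32 / 41 = 0.780488
U = min(1, 0.780488) = 0.780488
U% = 78.05%

78.05


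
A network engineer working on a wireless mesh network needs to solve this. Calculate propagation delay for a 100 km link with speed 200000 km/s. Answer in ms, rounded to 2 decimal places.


Given: distance = 100 km, speed = 200000 km/s
Delay = distance / speed = 100 / 200000 seconds
Delay in ms = 100 * 1000 / 200000
Delay = 0.5000 ms
Rounded to 2 dp = 0.50 ms

0.50


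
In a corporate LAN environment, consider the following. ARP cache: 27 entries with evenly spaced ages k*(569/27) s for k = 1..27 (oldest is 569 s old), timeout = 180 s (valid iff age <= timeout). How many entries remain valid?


Ages are k * 569/27 s for k = 1..27 (spacing = 21.0741 s).
Entry k is valid iff k * 569/27 <= 180 iff k <= 27 * 180 / 569 = 8.5413
n_valid = floor(8.5413) = 8
(n_stale = 27 - 8 = 19)

8


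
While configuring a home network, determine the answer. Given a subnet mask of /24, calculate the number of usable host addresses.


Given: subnet mask /24
Host bits = 32 - 24 = 8
Total addresses = 2^8 = 256
Usable hosts = 256 - 2 (network + broadcast) = 254

254


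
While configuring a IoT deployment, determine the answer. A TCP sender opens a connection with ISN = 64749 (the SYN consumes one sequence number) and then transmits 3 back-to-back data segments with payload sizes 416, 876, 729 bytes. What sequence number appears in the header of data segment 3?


The SYN occupies sequence number ISN = 64749, so the first data byte is ISN + 1 = 64750.
SEQ of data segment i = (ISN + 1) + sum of payload sizes of segments 1..i-1.
Segment 1: SEQ = 64750, payload = 416 bytes
Segment 2: SEQ = 65166, payload = 876 bytes
Segment 3: SEQ = 66042, payload = 729 bytes
SEQ of segment 3 = 64750 + 416 + 876 = 66042

66042


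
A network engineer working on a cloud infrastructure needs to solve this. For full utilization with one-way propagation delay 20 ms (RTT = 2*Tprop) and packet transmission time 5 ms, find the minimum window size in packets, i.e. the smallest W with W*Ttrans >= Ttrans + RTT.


Given: Ttrans = 5 ms, RTT = 40 ms (= 2 * Tprop, Tprop = 20 ms)
Time until first ACK returns = Ttrans + RTT = 5 + 40 = 45 ms
Need W * Ttrans >= Ttrans + RTT  ->  W >= (Ttrans + RTT) / Ttrans
(Ttrans + RTT) / Ttrans = 45 / 5 = 9
W_min = ceil(9) = 9

9


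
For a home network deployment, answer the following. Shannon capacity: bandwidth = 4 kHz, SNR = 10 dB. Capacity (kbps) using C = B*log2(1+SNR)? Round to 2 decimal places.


Given: B = 4 kHz, SNR = 10 dB
SNR linear = 10^(10/10) = 10
1 + SNR = 11
log2(11) = 3.4594316186
C = 4 * 1000 * 3.4594316186 = 13837.7265 bps
C = 13.837726 kbps -> 13.84 kbps (2 dp)

13.84


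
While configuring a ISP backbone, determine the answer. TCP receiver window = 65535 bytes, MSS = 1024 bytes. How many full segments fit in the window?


Given: RWND = 65535 bytes, MSS = 1024 bytes
Full segments = floor(RWND / MSS)
Full segments = floor(65535 / 1024)
Full segments = floor(63.999) = 63

63


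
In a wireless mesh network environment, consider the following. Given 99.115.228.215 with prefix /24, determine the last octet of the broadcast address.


Given: IP = 99.115.228.215, prefix = /24
Host bits = 32 - 24 = 8
Network last octet = 215 AND mask = 0
Host part size = 2^8 - 1 = 255
Broadcast last octet = 0 OR 255 = 255

255
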